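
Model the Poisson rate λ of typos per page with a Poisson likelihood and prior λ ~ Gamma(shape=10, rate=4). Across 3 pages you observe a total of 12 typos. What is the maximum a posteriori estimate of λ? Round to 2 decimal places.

λ̂_MAP = 3.00

Σxᵢ = 12, n = 3.
Posterior ∝ λ^9e^(−4λ) · λ^12e^(−3λ) = λ^21e^(−7λ), i.e. Gamma(shape=22, rate=7).
The mode of a Gamma(a, b) with a ≥ 1 (shape–rate) is (a−1)/b = 21/7 ≈ 3.00.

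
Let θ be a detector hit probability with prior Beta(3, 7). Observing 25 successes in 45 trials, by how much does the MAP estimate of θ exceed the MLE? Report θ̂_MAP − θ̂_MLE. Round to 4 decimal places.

Posterior is Beta(28, 27); MAP = (28−1)/(55−2) = 27/53 ≈ 0.50943.
MLE ignores the prior: θ̂_MLE = k/n = 25/45 ≈ 0.55556.
Difference = 27/53 − 25/45 = -22/477 ≈ -0.0461.

MAP − MLE = -0.0461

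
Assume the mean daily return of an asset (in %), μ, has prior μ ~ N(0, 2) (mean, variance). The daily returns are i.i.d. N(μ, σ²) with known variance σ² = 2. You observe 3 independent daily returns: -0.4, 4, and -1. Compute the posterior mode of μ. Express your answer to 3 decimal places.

n = 3; x̄ = ((-0.4) + 4 + (-1))/3 = 2.6/3 = 13/15 ≈ 0.8667.
For a Normal prior and Normal likelihood with known variance, the posterior is Normal; its mode equals its mean, the precision-weighted average.
Prior precision 1/σ₀² = 1/2 = 0.5; data precision n/σ² = 3/2 = 1.5.
μ̂ = (0.5·0 + 1.5·(13/15)) / (0.5 + 1.5) = 1.3/2 = 0.650.

μ̂_MAP = 0.650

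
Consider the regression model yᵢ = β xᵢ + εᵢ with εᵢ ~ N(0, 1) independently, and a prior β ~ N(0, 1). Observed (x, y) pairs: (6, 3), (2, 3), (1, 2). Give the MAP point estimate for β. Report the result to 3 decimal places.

β̂_MAP = 0.619

log p(β | y) = −Σ(yᵢ − βxᵢ)²/(2·1) − β²/(2·1) + const.
Setting the derivative to zero: Σxᵢ(yᵢ − βxᵢ)/1 − β/1 = 0, so β = Σxᵢyᵢ / (Σxᵢ² + σ²/τ²).
Σxᵢyᵢ = 6·3 + 2·3 + 1·2 = 26; Σxᵢ² = 41; σ²/τ² = 1.
β̂_MAP = 26 / (41 + 1) = 26/42 ≈ 0.619.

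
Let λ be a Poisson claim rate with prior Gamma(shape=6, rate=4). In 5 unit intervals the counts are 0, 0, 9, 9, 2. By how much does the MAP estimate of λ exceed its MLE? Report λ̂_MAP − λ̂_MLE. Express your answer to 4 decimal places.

Σxᵢ = 20. Posterior is Gamma(26, 9); MAP = (26−1)/9 = 25/9 ≈ 2.77778.
MLE = x̄ = 20/5 ≈ 4.00000.
Difference = 25/9 − 20/5 = -11/9 ≈ -1.2222.

MAP − MLE = -1.2222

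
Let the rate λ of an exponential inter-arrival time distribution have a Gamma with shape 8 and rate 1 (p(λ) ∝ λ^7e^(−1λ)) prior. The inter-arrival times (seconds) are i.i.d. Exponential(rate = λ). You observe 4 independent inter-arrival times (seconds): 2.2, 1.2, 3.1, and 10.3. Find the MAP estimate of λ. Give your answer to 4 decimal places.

The Exponential(rate=λ) likelihood is ∝ λ^n e^(−λΣtᵢ). Here n = 4 and Σtᵢ = 2.2 + 1.2 + 3.1 + 10.3 = 16.8.
Posterior ∝ λ^7e^(−1λ) · λ^4e^(−16.8λ) = λ^11e^(−17.8λ), i.e. Gamma(12, 17.8).
Mode = (a−1)/b = 11/17.8 ≈ 0.6180.

λ̂_MAP = 0.6180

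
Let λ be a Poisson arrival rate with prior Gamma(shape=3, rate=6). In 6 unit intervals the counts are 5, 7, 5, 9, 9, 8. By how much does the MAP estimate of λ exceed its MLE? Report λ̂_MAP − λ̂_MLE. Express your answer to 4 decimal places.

MAP − MLE = -3.4167

Σxᵢ = 43. Posterior is Gamma(46, 12); MAP = (46−1)/12 = 45/12 ≈ 3.75000.
MLE = x̄ = 43/6 ≈ 7.16667.
Difference = 45/12 − 43/6 = -41/12 ≈ -3.4167.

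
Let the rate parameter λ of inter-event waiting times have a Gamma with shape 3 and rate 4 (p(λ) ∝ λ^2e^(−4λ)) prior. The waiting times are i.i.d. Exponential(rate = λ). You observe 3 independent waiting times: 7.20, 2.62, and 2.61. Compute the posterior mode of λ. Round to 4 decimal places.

λ̂_MAP = 0.3043

The Exponential(rate=λ) likelihood is ∝ λ^n e^(−λΣtᵢ). Here n = 3 and Σtᵢ = 7.20 + 2.62 + 2.61 = 12.43.
Posterior ∝ λ^2e^(−4λ) · λ^3e^(−12.43λ) = λ^5e^(−16.43λ), i.e. Gamma(6, 16.43).
Mode = (a−1)/b = 5/16.43 ≈ 0.3043.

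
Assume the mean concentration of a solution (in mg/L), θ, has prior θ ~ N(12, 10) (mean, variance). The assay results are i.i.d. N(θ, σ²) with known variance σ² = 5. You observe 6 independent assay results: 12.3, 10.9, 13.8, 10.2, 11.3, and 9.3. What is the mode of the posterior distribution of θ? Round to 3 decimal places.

θ̂_MAP = 11.354

n = 6; x̄ = (12.3 + 10.9 + 13.8 + 10.2 + 11.3 + 9.3)/6 = 67.8/6 = 11.3.
For a Normal prior and Normal likelihood with known variance, the posterior is Normal; its mode equals its mean, the precision-weighted average.
Prior precision 1/σ₀² = 1/10 = 0.1; data precision n/σ² = 6/5 = 1.2.
θ̂ = (0.1·12 + 1.2·11.3) / (0.1 + 1.2) = 14.76/1.3 = 738/65 ≈ 11.354.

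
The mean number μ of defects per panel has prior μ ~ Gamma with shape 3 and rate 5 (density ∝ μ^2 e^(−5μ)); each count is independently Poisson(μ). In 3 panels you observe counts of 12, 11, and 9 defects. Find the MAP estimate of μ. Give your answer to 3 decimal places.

Σxᵢ = 12+11+9 = 32, with n = 3.
Posterior ∝ μ^2e^(−5μ) · μ^32e^(−3μ) = μ^34e^(−8μ), i.e. Gamma(shape=35, rate=8).
The mode of a Gamma(a, b) with a ≥ 1 (shape–rate) is (a−1)/b = 34/8 ≈ 4.250.

μ̂_MAP = 4.250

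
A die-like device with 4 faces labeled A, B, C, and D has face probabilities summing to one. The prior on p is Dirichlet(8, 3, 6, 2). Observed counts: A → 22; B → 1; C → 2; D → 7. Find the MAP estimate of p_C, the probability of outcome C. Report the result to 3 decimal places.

MAP estimate of p_C = 0.149

The posterior is Dirichlet(αᵢ + nᵢ) = Dirichlet(30, 4, 8, 9).
For a Dirichlet(a₁,…,a_K) with all aᵢ > 1, the mode has j-th component (aⱼ − 1)/(Σaᵢ − K).
Here Σaᵢ = 51 and K = 4, so p_C = (8 − 1)/(51 − 4) = 7/47 ≈ 0.149.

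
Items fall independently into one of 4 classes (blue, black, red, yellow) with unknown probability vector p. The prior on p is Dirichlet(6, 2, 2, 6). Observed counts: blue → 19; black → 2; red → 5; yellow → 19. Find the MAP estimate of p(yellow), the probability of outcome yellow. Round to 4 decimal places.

MAP estimate of p(yellow) = 0.4211

The posterior is Dirichlet(αᵢ + nᵢ) = Dirichlet(25, 4, 7, 25).
For a Dirichlet(a₁,…,a_K) with all aᵢ > 1, the mode has j-th component (aⱼ − 1)/(Σaᵢ − K).
Here Σaᵢ = 61 and K = 4, so p(yellow) = (25 − 1)/(61 − 4) = 24/57 ≈ 0.4211.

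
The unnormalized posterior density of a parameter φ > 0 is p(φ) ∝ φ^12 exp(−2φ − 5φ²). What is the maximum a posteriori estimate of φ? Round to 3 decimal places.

ℓ'(φ) = 12/φ − 2 − 10φ. Setting this to zero and multiplying by φ: 10φ² + 2φ − 12 = 0.
φ = (−2 + √(2² + 4·10·12)) / (2·10) = (−2 + √484) / 20 = (−2 + 22)/20 = 1.
ℓ''(φ) = −12/φ² − 10 < 0, confirming a maximum.

φ̂_MAP = 1.000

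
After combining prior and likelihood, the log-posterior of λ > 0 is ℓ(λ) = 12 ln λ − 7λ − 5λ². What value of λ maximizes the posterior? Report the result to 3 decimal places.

ℓ'(λ) = 12/λ − 7 − 10λ. Setting this to zero and multiplying by λ: 10λ² + 7λ − 12 = 0.
λ = (−7 + √(7² + 4·10·12)) / (2·10) = (−7 + √529) / 20 = (−7 + 23)/20 = 4/5.
ℓ''(λ) = −12/λ² − 10 < 0, confirming a maximum.

λ̂_MAP = 0.800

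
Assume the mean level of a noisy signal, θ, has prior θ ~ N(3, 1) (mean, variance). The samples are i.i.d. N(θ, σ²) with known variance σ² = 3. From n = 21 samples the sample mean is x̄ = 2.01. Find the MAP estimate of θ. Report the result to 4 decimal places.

n = 21, x̄ = 2.01.
For a Normal prior and Normal likelihood with known variance, the posterior is Normal; its mode equals its mean, the precision-weighted average.
Prior precision 1/σ₀² = 1/1 = 1; data precision n/σ² = 21/3 = 7.
θ̂ = (1·3 + 7·2.01) / (1 + 7) = 17.07/8 = 2.13375 ≈ 2.1338.

θ̂_MAP = 2.1338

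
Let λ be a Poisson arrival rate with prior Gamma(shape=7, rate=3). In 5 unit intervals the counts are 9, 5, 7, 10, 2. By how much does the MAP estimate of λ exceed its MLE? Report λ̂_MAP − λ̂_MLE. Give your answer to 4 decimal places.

Σxᵢ = 33. Posterior is Gamma(40, 8); MAP = (40−1)/8 = 39/8 ≈ 4.87500.
MLE = x̄ = 33/5 ≈ 6.60000.
Difference = 39/8 − 33/5 = -69/40 ≈ -1.7250.

MAP − MLE = -1.7250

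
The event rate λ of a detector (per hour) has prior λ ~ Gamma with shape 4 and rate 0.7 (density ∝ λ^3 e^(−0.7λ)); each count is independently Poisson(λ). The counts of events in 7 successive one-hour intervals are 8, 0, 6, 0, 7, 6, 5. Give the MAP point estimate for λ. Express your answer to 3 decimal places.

λ̂_MAP = 4.545

Σxᵢ = 8+0+6+0+7+6+5 = 32, with n = 7.
Posterior ∝ λ^3e^(−0.7λ) · λ^32e^(−7λ) = λ^35e^(−7.7λ), i.e. Gamma(shape=36, rate=7.7).
The mode of a Gamma(a, b) with a ≥ 1 (shape–rate) is (a−1)/b = 35/7.7 ≈ 4.545.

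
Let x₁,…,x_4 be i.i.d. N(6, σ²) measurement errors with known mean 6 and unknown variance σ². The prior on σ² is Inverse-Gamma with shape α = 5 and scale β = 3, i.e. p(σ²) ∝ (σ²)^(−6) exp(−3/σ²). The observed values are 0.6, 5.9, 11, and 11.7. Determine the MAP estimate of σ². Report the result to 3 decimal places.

σ̂²_MAP = 5.791

Sum of squared deviations about the known mean: SS = (0.6−6)² + (5.9−6)² + (11−6)² + (11.7−6)² = 86.66.
The Normal likelihood contributes (σ²)^(−n/2) exp(−SS/(2σ²)), so the posterior is Inverse-Gamma(α + n/2, β + SS/2) = Inverse-Gamma(7, 46.33).
The mode of Inverse-Gamma(a, b) is b/(a+1) = 46.33/8 ≈ 5.791.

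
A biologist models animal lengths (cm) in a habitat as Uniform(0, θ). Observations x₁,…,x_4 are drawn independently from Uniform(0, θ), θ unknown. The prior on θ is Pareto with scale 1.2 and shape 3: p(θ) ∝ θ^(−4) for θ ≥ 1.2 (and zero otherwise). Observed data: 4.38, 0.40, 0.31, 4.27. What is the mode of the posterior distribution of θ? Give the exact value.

The Uniform(0, θ) likelihood is θ^(−n) for θ ≥ max(xᵢ), zero otherwise. Here max(xᵢ) = 4.38.
Posterior ∝ θ^(−4) · θ^(−4) = θ^(−8) on θ ≥ max(1.2, 4.38) = 4.38.
This density is strictly decreasing in θ, so the posterior mode lies at the lower boundary of the support.

θ̂_MAP = 4.38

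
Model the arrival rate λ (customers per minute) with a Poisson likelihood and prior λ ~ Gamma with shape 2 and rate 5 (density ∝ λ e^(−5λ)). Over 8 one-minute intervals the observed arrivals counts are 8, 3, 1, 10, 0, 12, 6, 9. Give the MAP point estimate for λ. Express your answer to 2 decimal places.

λ̂_MAP = 3.85

Σxᵢ = 8+3+1+10+0+12+6+9 = 49, with n = 8.
Posterior ∝ λe^(−5λ) · λ^49e^(−8λ) = λ^50e^(−13λ), i.e. Gamma(shape=51, rate=13).
The mode of a Gamma(a, b) with a ≥ 1 (shape–rate) is (a−1)/b = 50/13 ≈ 3.85.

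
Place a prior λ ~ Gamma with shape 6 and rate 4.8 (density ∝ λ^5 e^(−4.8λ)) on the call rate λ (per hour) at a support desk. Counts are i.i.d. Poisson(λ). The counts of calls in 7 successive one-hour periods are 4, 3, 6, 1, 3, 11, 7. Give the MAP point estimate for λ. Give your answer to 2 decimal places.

λ̂_MAP = 3.39

Σxᵢ = 4+3+6+1+3+11+7 = 35, with n = 7.
Posterior ∝ λ^5e^(−4.8λ) · λ^35e^(−7λ) = λ^40e^(−11.8λ), i.e. Gamma(shape=41, rate=11.8).
The mode of a Gamma(a, b) with a ≥ 1 (shape–rate) is (a−1)/b = 40/11.8 ≈ 3.39.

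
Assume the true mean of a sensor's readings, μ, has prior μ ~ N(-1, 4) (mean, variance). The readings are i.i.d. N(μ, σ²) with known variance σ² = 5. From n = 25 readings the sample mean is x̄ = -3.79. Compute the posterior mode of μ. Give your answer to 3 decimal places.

n = 25, x̄ = -3.79.
For a Normal prior and Normal likelihood with known variance, the posterior is Normal; its mode equals its mean, the precision-weighted average.
Prior precision 1/σ₀² = 1/4 = 0.25; data precision n/σ² = 25/5 = 5.
μ̂ = (0.25·(-1) + 5·(-3.79)) / (0.25 + 5) = (-19.2)/5.25 = -128/35 ≈ -3.657.

μ̂_MAP = -3.657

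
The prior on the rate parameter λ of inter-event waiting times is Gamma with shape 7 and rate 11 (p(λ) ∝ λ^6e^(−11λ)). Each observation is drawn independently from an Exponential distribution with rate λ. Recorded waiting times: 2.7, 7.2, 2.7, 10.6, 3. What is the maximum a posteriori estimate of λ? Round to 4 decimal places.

λ̂_MAP = 0.2957

The Exponential(rate=λ) likelihood is ∝ λ^n e^(−λΣtᵢ). Here n = 5 and Σtᵢ = 2.7 + 7.2 + 2.7 + 10.6 + 3 = 26.2.
Posterior ∝ λ^6e^(−11λ) · λ^5e^(−26.2λ) = λ^11e^(−37.2λ), i.e. Gamma(12, 37.2).
Mode = (a−1)/b = 11/37.2 ≈ 0.2957.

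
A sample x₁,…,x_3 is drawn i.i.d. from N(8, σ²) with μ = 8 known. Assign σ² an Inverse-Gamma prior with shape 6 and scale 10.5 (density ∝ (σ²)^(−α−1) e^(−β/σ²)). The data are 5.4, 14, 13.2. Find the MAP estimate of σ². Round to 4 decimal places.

σ̂²_MAP = 5.3412

Sum of squared deviations about the known mean: SS = (5.4−8)² + (14−8)² + (13.2−8)² = 69.8.
The Normal likelihood contributes (σ²)^(−n/2) exp(−SS/(2σ²)), so the posterior is Inverse-Gamma(α + n/2, β + SS/2) = Inverse-Gamma(7.5, 45.4).
The mode of Inverse-Gamma(a, b) is b/(a+1) = 45.4/8.5 ≈ 5.3412.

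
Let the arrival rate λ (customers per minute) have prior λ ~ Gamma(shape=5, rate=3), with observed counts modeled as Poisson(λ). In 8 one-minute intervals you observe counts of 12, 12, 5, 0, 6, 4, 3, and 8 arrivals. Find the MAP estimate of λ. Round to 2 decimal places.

λ̂_MAP = 4.91

Σxᵢ = 12+12+5+0+6+4+3+8 = 50, with n = 8.
Posterior ∝ λ^4e^(−3λ) · λ^50e^(−8λ) = λ^54e^(−11λ), i.e. Gamma(shape=55, rate=11).
The mode of a Gamma(a, b) with a ≥ 1 (shape–rate) is (a−1)/b = 54/11 ≈ 4.91.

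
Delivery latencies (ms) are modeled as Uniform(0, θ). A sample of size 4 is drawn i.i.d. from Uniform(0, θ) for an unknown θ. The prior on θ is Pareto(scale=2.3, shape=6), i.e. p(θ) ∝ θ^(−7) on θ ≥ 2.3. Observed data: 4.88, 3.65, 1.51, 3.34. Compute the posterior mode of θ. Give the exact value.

The Uniform(0, θ) likelihood is θ^(−n) for θ ≥ max(xᵢ), zero otherwise. Here max(xᵢ) = 4.88.
Posterior ∝ θ^(−7) · θ^(−4) = θ^(−11) on θ ≥ max(2.3, 4.88) = 4.88.
This density is strictly decreasing in θ, so the posterior mode lies at the lower boundary of the support.

θ̂_MAP = 4.88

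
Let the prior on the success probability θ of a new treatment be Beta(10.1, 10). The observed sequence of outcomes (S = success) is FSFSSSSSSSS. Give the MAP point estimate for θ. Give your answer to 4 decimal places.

Prior: Beta(10.1, 10).
Data: 9 successes in 11 trials (from the sequence). The binomial likelihood contributes θ^9(1−θ)^2, so the posterior is Beta(10.1+9, 10+2) = Beta(19.1, 12).
For Beta(a, b) with a, b > 1 the mode is (a−1)/(a+b−2) = 18.1/29.1 ≈ 0.6220.

θ̂_MAP = 0.6220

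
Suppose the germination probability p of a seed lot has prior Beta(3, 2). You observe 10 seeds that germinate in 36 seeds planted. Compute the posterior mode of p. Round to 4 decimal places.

Prior: Beta(3, 2).
Data: 10 successes in 36 trials. The binomial likelihood contributes p^10(1−p)^26, so the posterior is Beta(3+10, 2+26) = Beta(13, 28).
For Beta(a, b) with a, b > 1 the mode is (a−1)/(a+b−2) = 12/39 ≈ 0.3077.

p̂_MAP = 0.3077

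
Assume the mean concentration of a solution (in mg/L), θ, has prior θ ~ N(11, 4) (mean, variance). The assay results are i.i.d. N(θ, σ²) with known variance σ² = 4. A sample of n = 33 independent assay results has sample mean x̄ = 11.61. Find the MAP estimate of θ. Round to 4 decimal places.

n = 33, x̄ = 11.61.
For a Normal prior and Normal likelihood with known variance, the posterior is Normal; its mode equals its mean, the precision-weighted average.
Prior precision 1/σ₀² = 1/4 = 0.25; data precision n/σ² = 33/4 = 8.25.
θ̂ = (0.25·11 + 8.25·11.61) / (0.25 + 8.25) = 98.5325/8.5 = 39413/3400 ≈ 11.5921.

θ̂_MAP = 11.5921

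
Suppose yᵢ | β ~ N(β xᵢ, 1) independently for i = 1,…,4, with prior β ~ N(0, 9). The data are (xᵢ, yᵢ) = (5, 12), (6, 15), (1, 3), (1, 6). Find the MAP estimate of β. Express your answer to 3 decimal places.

β̂_MAP = 2.519

log p(β | y) = −Σ(yᵢ − βxᵢ)²/(2·1) − β²/(2·9) + const.
Setting the derivative to zero: Σxᵢ(yᵢ − βxᵢ)/1 − β/9 = 0, so β = Σxᵢyᵢ / (Σxᵢ² + σ²/τ²).
Σxᵢyᵢ = 5·12 + 6·15 + 1·3 + 1·6 = 159; Σxᵢ² = 63; σ²/τ² = 1/9.
β̂_MAP = 159 / (63 + 1/9) = 159/(568/9) = 1431/568 ≈ 2.519.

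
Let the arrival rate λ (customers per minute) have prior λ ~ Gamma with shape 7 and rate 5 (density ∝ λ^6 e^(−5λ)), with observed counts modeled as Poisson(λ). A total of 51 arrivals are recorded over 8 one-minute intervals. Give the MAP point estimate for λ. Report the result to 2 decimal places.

Σxᵢ = 51, n = 8.
Posterior ∝ λ^6e^(−5λ) · λ^51e^(−8λ) = λ^57e^(−13λ), i.e. Gamma(shape=58, rate=13).
The mode of a Gamma(a, b) with a ≥ 1 (shape–rate) is (a−1)/b = 57/13 ≈ 4.38.

λ̂_MAP = 4.38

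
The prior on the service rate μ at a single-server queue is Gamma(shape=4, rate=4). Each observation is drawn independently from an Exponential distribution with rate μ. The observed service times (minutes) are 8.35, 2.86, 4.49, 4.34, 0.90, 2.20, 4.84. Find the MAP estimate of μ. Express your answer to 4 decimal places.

μ̂_MAP = 0.3127

The Exponential(rate=μ) likelihood is ∝ μ^n e^(−μΣtᵢ). Here n = 7 and Σtᵢ = 8.35 + 2.86 + 4.49 + 4.34 + 0.90 + 2.20 + 4.84 = 27.98.
Posterior ∝ μ^3e^(−4μ) · μ^7e^(−27.98μ) = μ^10e^(−31.98μ), i.e. Gamma(11, 31.98).
Mode = (a−1)/b = 10/31.98 ≈ 0.3127.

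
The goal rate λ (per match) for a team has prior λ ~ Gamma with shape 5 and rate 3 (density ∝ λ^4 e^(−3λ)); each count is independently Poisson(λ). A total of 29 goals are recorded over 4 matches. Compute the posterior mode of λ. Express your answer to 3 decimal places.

Σxᵢ = 29, n = 4.
Posterior ∝ λ^4e^(−3λ) · λ^29e^(−4λ) = λ^33e^(−7λ), i.e. Gamma(shape=34, rate=7).
The mode of a Gamma(a, b) with a ≥ 1 (shape–rate) is (a−1)/b = 33/7 ≈ 4.714.

λ̂_MAP = 4.714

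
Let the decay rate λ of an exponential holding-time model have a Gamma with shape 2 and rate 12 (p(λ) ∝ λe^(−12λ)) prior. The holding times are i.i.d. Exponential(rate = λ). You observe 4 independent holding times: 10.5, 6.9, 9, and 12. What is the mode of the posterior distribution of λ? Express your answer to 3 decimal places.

The Exponential(rate=λ) likelihood is ∝ λ^n e^(−λΣtᵢ). Here n = 4 and Σtᵢ = 10.5 + 6.9 + 9 + 12 = 38.4.
Posterior ∝ λe^(−12λ) · λ^4e^(−38.4λ) = λ^5e^(−50.4λ), i.e. Gamma(6, 50.4).
Mode = (a−1)/b = 5/50.4 ≈ 0.099.

λ̂_MAP = 0.099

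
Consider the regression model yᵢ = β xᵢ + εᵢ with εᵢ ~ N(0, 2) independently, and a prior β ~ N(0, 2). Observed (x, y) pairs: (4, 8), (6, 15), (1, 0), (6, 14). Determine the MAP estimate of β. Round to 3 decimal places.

β̂_MAP = 2.289

log p(β | y) = −Σ(yᵢ − βxᵢ)²/(2·2) − β²/(2·2) + const.
Setting the derivative to zero: Σxᵢ(yᵢ − βxᵢ)/2 − β/2 = 0, so β = Σxᵢyᵢ / (Σxᵢ² + σ²/τ²).
Σxᵢyᵢ = 4·8 + 6·15 + 1·0 + 6·14 = 206; Σxᵢ² = 89; σ²/τ² = 1.
β̂_MAP = 206 / (89 + 1) = 206/90 ≈ 2.289.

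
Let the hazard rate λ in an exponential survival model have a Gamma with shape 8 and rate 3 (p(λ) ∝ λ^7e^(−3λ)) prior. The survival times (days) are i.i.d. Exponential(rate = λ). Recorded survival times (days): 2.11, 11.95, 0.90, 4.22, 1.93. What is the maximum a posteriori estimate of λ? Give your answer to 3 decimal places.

The Exponential(rate=λ) likelihood is ∝ λ^n e^(−λΣtᵢ). Here n = 5 and Σtᵢ = 2.11 + 11.95 + 0.90 + 4.22 + 1.93 = 21.11.
Posterior ∝ λ^7e^(−3λ) · λ^5e^(−21.11λ) = λ^12e^(−24.11λ), i.e. Gamma(13, 24.11).
Mode = (a−1)/b = 12/24.11 ≈ 0.498.

λ̂_MAP = 0.498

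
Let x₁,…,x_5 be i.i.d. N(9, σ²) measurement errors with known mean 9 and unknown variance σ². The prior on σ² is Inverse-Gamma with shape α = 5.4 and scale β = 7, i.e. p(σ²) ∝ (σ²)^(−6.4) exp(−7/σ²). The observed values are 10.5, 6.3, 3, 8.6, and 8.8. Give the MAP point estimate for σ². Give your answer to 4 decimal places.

σ̂²_MAP = 3.3562

Sum of squared deviations about the known mean: SS = (10.5−9)² + (6.3−9)² + (3−9)² + (8.6−9)² + (8.8−9)² = 45.74.
The Normal likelihood contributes (σ²)^(−n/2) exp(−SS/(2σ²)), so the posterior is Inverse-Gamma(α + n/2, β + SS/2) = Inverse-Gamma(7.9, 29.87).
The mode of Inverse-Gamma(a, b) is b/(a+1) = 29.87/8.9 ≈ 3.3562.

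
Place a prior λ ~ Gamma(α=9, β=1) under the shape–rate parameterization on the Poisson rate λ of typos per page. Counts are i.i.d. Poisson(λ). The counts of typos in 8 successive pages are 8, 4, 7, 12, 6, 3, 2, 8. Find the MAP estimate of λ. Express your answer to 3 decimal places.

Σxᵢ = 8+4+7+12+6+3+2+8 = 50, with n = 8.
Posterior ∝ λ^8e^(−1λ) · λ^50e^(−8λ) = λ^58e^(−9λ), i.e. Gamma(shape=59, rate=9).
The mode of a Gamma(a, b) with a ≥ 1 (shape–rate) is (a−1)/b = 58/9 ≈ 6.444.

λ̂_MAP = 6.444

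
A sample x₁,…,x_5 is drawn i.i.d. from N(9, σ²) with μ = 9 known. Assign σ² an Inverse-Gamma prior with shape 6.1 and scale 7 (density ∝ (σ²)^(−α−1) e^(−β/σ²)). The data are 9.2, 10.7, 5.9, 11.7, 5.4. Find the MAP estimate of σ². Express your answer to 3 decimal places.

Sum of squared deviations about the known mean: SS = (9.2−9)² + (10.7−9)² + (5.9−9)² + (11.7−9)² + (5.4−9)² = 32.79.
The Normal likelihood contributes (σ²)^(−n/2) exp(−SS/(2σ²)), so the posterior is Inverse-Gamma(α + n/2, β + SS/2) = Inverse-Gamma(8.6, 23.395).
The mode of Inverse-Gamma(a, b) is b/(a+1) = 23.395/9.6 ≈ 2.437.

σ̂²_MAP = 2.437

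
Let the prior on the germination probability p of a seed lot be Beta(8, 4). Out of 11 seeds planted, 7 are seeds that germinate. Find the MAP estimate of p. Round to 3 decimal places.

Prior: Beta(8, 4).
Data: 7 successes in 11 trials. The binomial likelihood contributes p^7(1−p)^4, so the posterior is Beta(8+7, 4+4) = Beta(15, 8).
For Beta(a, b) with a, b > 1 the mode is (a−1)/(a+b−2) = 14/21 ≈ 0.667.

p̂_MAP = 0.667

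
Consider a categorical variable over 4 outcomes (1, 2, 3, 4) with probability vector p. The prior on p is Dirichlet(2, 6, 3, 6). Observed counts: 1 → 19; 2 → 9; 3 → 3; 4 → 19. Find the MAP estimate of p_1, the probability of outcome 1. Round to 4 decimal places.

The posterior is Dirichlet(αᵢ + nᵢ) = Dirichlet(21, 15, 6, 25).
For a Dirichlet(a₁,…,a_K) with all aᵢ > 1, the mode has j-th component (aⱼ − 1)/(Σaᵢ − K).
Here Σaᵢ = 67 and K = 4, so p_1 = (21 − 1)/(67 − 4) = 20/63 ≈ 0.3175.

MAP estimate: 0.3175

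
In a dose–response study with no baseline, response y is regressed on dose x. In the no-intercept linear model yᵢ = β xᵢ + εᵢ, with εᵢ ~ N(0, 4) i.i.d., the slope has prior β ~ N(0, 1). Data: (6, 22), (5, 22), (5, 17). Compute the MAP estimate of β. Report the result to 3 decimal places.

log p(β | y) = −Σ(yᵢ − βxᵢ)²/(2·4) − β²/(2·1) + const.
Setting the derivative to zero: Σxᵢ(yᵢ − βxᵢ)/4 − β/1 = 0, so β = Σxᵢyᵢ / (Σxᵢ² + σ²/τ²).
Σxᵢyᵢ = 6·22 + 5·22 + 5·17 = 327; Σxᵢ² = 86; σ²/τ² = 4.
β̂_MAP = 327 / (86 + 4) = 327/90 ≈ 3.633.

β̂_MAP = 3.633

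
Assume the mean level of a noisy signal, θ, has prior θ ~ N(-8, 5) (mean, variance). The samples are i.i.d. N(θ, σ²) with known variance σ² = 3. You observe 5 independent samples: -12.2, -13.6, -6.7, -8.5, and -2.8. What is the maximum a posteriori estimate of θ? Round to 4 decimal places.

n = 5; x̄ = ((-12.2) + (-13.6) + (-6.7) + (-8.5) + (-2.8))/5 = -43.8/5 = -8.76.
For a Normal prior and Normal likelihood with known variance, the posterior is Normal; its mode equals its mean, the precision-weighted average.
Prior precision 1/σ₀² = 1/5 = 0.2; data precision n/σ² = 5/3.
θ̂ = (0.2·(-8) + (5/3)·(-8.76)) / (0.2 + 5/3) = (-16.2)/(28/15) = -243/28 ≈ -8.6786.

θ̂_MAP = -8.6786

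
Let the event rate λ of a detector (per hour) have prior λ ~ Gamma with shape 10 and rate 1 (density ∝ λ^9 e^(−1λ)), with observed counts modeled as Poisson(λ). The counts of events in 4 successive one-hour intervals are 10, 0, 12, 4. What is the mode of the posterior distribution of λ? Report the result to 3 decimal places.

λ̂_MAP = 7.000

Σxᵢ = 10+0+12+4 = 26, with n = 4.
Posterior ∝ λ^9e^(−1λ) · λ^26e^(−4λ) = λ^35e^(−5λ), i.e. Gamma(shape=36, rate=5).
The mode of a Gamma(a, b) with a ≥ 1 (shape–rate) is (a−1)/b = 35/5 ≈ 7.000.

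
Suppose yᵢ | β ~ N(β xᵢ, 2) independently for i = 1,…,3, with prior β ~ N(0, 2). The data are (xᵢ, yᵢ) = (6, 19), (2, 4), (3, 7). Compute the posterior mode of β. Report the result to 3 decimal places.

β̂_MAP = 2.860

log p(β | y) = −Σ(yᵢ − βxᵢ)²/(2·2) − β²/(2·2) + const.
Setting the derivative to zero: Σxᵢ(yᵢ − βxᵢ)/2 − β/2 = 0, so β = Σxᵢyᵢ / (Σxᵢ² + σ²/τ²).
Σxᵢyᵢ = 6·19 + 2·4 + 3·7 = 143; Σxᵢ² = 49; σ²/τ² = 1.
β̂_MAP = 143 / (49 + 1) = 143/50 ≈ 2.860.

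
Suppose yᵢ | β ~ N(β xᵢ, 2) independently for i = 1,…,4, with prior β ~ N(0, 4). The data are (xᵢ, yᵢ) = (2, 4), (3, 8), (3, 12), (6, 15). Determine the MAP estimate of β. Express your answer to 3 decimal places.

β̂_MAP = 2.701

log p(β | y) = −Σ(yᵢ − βxᵢ)²/(2·2) − β²/(2·4) + const.
Setting the derivative to zero: Σxᵢ(yᵢ − βxᵢ)/2 − β/4 = 0, so β = Σxᵢyᵢ / (Σxᵢ² + σ²/τ²).
Σxᵢyᵢ = 2·4 + 3·8 + 3·12 + 6·15 = 158; Σxᵢ² = 58; σ²/τ² = 0.5.
β̂_MAP = 158 / (58 + 0.5) = 158/58.5 ≈ 2.701.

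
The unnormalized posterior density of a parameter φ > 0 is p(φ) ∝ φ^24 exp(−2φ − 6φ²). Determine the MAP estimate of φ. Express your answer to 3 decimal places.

φ̂_MAP = 1.333

ℓ'(φ) = 24/φ − 2 − 12φ. Setting this to zero and multiplying by φ: 12φ² + 2φ − 24 = 0.
φ = (−2 + √(2² + 4·12·24)) / (2·12) = (−2 + √1156) / 24 = (−2 + 34)/24 = 4/3.
ℓ''(φ) = −24/φ² − 12 < 0, confirming a maximum.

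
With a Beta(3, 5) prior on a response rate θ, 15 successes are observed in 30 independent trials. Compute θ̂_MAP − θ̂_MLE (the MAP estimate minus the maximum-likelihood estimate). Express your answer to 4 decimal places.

MAP − MLE = -0.0278

Posterior is Beta(18, 20); MAP = (18−1)/(38−2) = 17/36 ≈ 0.47222.
MLE ignores the prior: θ̂_MLE = k/n = 15/30 ≈ 0.50000.
Difference = 17/36 − 15/30 = -1/36 ≈ -0.0278.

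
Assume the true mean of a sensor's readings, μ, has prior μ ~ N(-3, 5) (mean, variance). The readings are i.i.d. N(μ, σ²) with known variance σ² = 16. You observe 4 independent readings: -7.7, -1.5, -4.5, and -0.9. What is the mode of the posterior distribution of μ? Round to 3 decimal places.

μ̂_MAP = -3.361

n = 4; x̄ = ((-7.7) + (-1.5) + (-4.5) + (-0.9))/4 = -14.6/4 = -3.65.
For a Normal prior and Normal likelihood with known variance, the posterior is Normal; its mode equals its mean, the precision-weighted average.
Prior precision 1/σ₀² = 1/5 = 0.2; data precision n/σ² = 4/16 = 0.25.
μ̂ = (0.2·(-3) + 0.25·(-3.65)) / (0.2 + 0.25) = (-1.5125)/0.45 = -121/36 ≈ -3.361.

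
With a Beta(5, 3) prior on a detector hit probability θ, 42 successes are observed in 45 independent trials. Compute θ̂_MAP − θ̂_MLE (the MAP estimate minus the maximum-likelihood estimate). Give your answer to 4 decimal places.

Posterior is Beta(47, 6); MAP = (47−1)/(53−2) = 46/51 ≈ 0.90196.
MLE ignores the prior: θ̂_MLE = k/n = 42/45 ≈ 0.93333.
Difference = 46/51 − 42/45 = -8/255 ≈ -0.0314.

MAP − MLE = -0.0314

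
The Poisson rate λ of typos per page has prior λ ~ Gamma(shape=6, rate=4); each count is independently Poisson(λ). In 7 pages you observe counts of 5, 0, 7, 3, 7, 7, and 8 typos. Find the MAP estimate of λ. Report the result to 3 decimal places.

λ̂_MAP = 3.818

Σxᵢ = 5+0+7+3+7+7+8 = 37, with n = 7.
Posterior ∝ λ^5e^(−4λ) · λ^37e^(−7λ) = λ^42e^(−11λ), i.e. Gamma(shape=43, rate=11).
The mode of a Gamma(a, b) with a ≥ 1 (shape–rate) is (a−1)/b = 42/11 ≈ 3.818.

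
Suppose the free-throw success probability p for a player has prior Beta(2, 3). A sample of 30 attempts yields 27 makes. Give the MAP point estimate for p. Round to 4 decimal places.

p̂_MAP = 0.8485

Prior: Beta(2, 3).
Data: 27 successes in 30 trials. The binomial likelihood contributes p^27(1−p)^3, so the posterior is Beta(2+27, 3+3) = Beta(29, 6).
For Beta(a, b) with a, b > 1 the mode is (a−1)/(a+b−2) = 28/33 ≈ 0.8485.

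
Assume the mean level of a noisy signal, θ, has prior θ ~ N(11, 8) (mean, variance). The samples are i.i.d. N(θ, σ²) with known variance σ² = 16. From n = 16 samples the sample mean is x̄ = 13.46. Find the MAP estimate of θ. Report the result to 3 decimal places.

θ̂_MAP = 13.187

n = 16, x̄ = 13.46.
For a Normal prior and Normal likelihood with known variance, the posterior is Normal; its mode equals its mean, the precision-weighted average.
Prior precision 1/σ₀² = 1/8 = 0.125; data precision n/σ² = 16/16 = 1.
θ̂ = (0.125·11 + 1·13.46) / (0.125 + 1) = 14.835/1.125 = 989/75 ≈ 13.187.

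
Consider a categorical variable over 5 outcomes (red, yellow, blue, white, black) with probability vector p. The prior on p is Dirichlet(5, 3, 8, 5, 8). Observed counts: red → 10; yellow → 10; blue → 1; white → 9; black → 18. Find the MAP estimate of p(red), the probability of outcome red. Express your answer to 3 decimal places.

The posterior is Dirichlet(αᵢ + nᵢ) = Dirichlet(15, 13, 9, 14, 26).
For a Dirichlet(a₁,…,a_K) with all aᵢ > 1, the mode has j-th component (aⱼ − 1)/(Σaᵢ − K).
Here Σaᵢ = 77 and K = 5, so p(red) = (15 − 1)/(77 − 5) = 14/72 ≈ 0.194.

MAP estimate of p(red) = 0.194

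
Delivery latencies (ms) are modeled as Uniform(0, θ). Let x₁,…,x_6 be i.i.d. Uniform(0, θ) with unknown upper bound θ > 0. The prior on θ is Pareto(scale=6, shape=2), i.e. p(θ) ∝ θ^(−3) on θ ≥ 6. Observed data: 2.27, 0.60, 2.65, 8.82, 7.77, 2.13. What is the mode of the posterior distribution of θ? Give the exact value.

The Uniform(0, θ) likelihood is θ^(−n) for θ ≥ max(xᵢ), zero otherwise. Here max(xᵢ) = 8.82.
Posterior ∝ θ^(−3) · θ^(−6) = θ^(−9) on θ ≥ max(6, 8.82) = 8.82.
This density is strictly decreasing in θ, so the posterior mode lies at the lower boundary of the support.

θ̂_MAP = 8.82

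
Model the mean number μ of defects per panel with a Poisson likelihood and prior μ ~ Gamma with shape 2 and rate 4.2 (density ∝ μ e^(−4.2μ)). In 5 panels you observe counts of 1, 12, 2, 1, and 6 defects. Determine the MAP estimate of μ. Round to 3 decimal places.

μ̂_MAP = 2.500

Σxᵢ = 1+12+2+1+6 = 22, with n = 5.
Posterior ∝ μe^(−4.2μ) · μ^22e^(−5μ) = μ^23e^(−9.2μ), i.e. Gamma(shape=24, rate=9.2).
The mode of a Gamma(a, b) with a ≥ 1 (shape–rate) is (a−1)/b = 23/9.2 ≈ 2.500.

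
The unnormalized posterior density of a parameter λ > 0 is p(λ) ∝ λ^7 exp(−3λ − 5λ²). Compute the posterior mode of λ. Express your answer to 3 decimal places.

λ̂_MAP = 0.700

ℓ'(λ) = 7/λ − 3 − 10λ. Setting this to zero and multiplying by λ: 10λ² + 3λ − 7 = 0.
λ = (−3 + √(3² + 4·10·7)) / (2·10) = (−3 + √289) / 20 = (−3 + 17)/20 = 7/10.
ℓ''(λ) = −7/λ² − 10 < 0, confirming a maximum.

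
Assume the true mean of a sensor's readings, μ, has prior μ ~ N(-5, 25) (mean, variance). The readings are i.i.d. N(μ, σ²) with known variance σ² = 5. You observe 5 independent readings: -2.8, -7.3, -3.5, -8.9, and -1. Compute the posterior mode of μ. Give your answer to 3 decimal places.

μ̂_MAP = -4.712

n = 5; x̄ = ((-2.8) + (-7.3) + (-3.5) + (-8.9) + (-1))/5 = -23.5/5 = -4.7.
For a Normal prior and Normal likelihood with known variance, the posterior is Normal; its mode equals its mean, the precision-weighted average.
Prior precision 1/σ₀² = 1/25 = 0.04; data precision n/σ² = 5/5 = 1.
μ̂ = (0.04·(-5) + 1·(-4.7)) / (0.04 + 1) = (-4.9)/1.04 = -245/52 ≈ -4.712.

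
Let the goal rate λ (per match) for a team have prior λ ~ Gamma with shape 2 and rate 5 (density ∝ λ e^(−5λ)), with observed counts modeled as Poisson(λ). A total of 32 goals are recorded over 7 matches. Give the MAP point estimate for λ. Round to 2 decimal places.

λ̂_MAP = 2.75

Σxᵢ = 32, n = 7.
Posterior ∝ λe^(−5λ) · λ^32e^(−7λ) = λ^33e^(−12λ), i.e. Gamma(shape=34, rate=12).
The mode of a Gamma(a, b) with a ≥ 1 (shape–rate) is (a−1)/b = 33/12 ≈ 2.75.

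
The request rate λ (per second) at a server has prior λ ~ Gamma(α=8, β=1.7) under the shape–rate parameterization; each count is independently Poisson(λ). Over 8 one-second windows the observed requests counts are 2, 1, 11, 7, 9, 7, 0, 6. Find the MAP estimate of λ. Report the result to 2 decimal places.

Σxᵢ = 2+1+11+7+9+7+0+6 = 43, with n = 8.
Posterior ∝ λ^7e^(−1.7λ) · λ^43e^(−8λ) = λ^50e^(−9.7λ), i.e. Gamma(shape=51, rate=9.7).
The mode of a Gamma(a, b) with a ≥ 1 (shape–rate) is (a−1)/b = 50/9.7 ≈ 5.15.

λ̂_MAP = 5.15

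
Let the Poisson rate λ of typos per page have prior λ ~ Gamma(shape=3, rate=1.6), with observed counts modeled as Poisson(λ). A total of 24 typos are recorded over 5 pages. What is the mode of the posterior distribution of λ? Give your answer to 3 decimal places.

λ̂_MAP = 3.939

Σxᵢ = 24, n = 5.
Posterior ∝ λ^2e^(−1.6λ) · λ^24e^(−5λ) = λ^26e^(−6.6λ), i.e. Gamma(shape=27, rate=6.6).
The mode of a Gamma(a, b) with a ≥ 1 (shape–rate) is (a−1)/b = 26/6.6 ≈ 3.939.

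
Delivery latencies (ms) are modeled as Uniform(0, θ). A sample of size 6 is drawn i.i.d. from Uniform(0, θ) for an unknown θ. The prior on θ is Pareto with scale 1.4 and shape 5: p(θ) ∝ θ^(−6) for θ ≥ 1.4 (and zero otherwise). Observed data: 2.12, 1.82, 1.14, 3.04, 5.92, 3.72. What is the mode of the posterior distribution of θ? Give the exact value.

θ̂_MAP = 5.92

The Uniform(0, θ) likelihood is θ^(−n) for θ ≥ max(xᵢ), zero otherwise. Here max(xᵢ) = 5.92.
Posterior ∝ θ^(−6) · θ^(−6) = θ^(−12) on θ ≥ max(1.4, 5.92) = 5.92.
This density is strictly decreasing in θ, so the posterior mode lies at the lower boundary of the support.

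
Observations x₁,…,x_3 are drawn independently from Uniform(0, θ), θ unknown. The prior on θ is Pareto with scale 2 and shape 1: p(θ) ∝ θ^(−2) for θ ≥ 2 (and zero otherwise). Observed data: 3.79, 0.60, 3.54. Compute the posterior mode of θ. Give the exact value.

θ̂_MAP = 3.79

The Uniform(0, θ) likelihood is θ^(−n) for θ ≥ max(xᵢ), zero otherwise. Here max(xᵢ) = 3.79.
Posterior ∝ θ^(−2) · θ^(−3) = θ^(−5) on θ ≥ max(2, 3.79) = 3.79.
This density is strictly decreasing in θ, so the posterior mode lies at the lower boundary of the support.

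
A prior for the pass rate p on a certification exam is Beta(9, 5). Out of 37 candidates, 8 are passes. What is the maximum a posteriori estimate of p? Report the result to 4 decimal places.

p̂_MAP = 0.3265

Prior: Beta(9, 5).
Data: 8 successes in 37 trials. The binomial likelihood contributes p^8(1−p)^29, so the posterior is Beta(9+8, 5+29) = Beta(17, 34).
For Beta(a, b) with a, b > 1 the mode is (a−1)/(a+b−2) = 16/49 ≈ 0.3265.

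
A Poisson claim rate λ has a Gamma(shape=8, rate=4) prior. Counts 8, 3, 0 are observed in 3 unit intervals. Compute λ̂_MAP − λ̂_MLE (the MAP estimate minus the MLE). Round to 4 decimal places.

Σxᵢ = 11. Posterior is Gamma(19, 7); MAP = (19−1)/7 = 18/7 ≈ 2.57143.
MLE = x̄ = 11/3 ≈ 3.66667.
Difference = 18/7 − 11/3 = -23/21 ≈ -1.0952.

MAP − MLE = -1.0952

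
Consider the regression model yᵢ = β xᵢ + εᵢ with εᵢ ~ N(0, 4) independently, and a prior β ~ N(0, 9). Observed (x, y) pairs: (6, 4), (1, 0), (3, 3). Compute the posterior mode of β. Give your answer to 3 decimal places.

β̂_MAP = 0.711

log p(β | y) = −Σ(yᵢ − βxᵢ)²/(2·4) − β²/(2·9) + const.
Setting the derivative to zero: Σxᵢ(yᵢ − βxᵢ)/4 − β/9 = 0, so β = Σxᵢyᵢ / (Σxᵢ² + σ²/τ²).
Σxᵢyᵢ = 6·4 + 1·0 + 3·3 = 33; Σxᵢ² = 46; σ²/τ² = 4/9.
β̂_MAP = 33 / (46 + 4/9) = 33/(418/9) = 27/38 ≈ 0.711.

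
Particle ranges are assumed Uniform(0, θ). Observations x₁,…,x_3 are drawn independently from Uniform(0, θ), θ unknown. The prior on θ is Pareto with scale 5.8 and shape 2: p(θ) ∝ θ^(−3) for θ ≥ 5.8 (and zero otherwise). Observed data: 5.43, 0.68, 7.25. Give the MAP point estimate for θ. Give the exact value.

The Uniform(0, θ) likelihood is θ^(−n) for θ ≥ max(xᵢ), zero otherwise. Here max(xᵢ) = 7.25.
Posterior ∝ θ^(−3) · θ^(−3) = θ^(−6) on θ ≥ max(5.8, 7.25) = 7.25.
This density is strictly decreasing in θ, so the posterior mode lies at the lower boundary of the support.

θ̂_MAP = 7.25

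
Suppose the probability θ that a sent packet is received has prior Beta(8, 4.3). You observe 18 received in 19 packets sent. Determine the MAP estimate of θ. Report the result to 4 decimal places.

θ̂_MAP = 0.8532

Prior: Beta(8, 4.3).
Data: 18 successes in 19 trials. The binomial likelihood contributes θ^18(1−θ)^1, so the posterior is Beta(8+18, 4.3+1) = Beta(26, 5.3).
For Beta(a, b) with a, b > 1 the mode is (a−1)/(a+b−2) = 25/29.3 ≈ 0.8532.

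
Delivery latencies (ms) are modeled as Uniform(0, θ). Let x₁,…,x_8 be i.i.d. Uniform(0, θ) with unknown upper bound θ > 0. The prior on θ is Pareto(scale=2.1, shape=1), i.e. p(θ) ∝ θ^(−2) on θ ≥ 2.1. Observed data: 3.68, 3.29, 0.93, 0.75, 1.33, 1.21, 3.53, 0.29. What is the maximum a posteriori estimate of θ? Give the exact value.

The Uniform(0, θ) likelihood is θ^(−n) for θ ≥ max(xᵢ), zero otherwise. Here max(xᵢ) = 3.68.
Posterior ∝ θ^(−2) · θ^(−8) = θ^(−10) on θ ≥ max(2.1, 3.68) = 3.68.
This density is strictly decreasing in θ, so the posterior mode lies at the lower boundary of the support.

θ̂_MAP = 3.68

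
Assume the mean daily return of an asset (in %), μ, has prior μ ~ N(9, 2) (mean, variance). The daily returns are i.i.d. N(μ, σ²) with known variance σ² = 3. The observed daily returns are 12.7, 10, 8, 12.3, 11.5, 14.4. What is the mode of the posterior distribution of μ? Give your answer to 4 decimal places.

n = 6; x̄ = (12.7 + 10 + 8 + 12.3 + 11.5 + 14.4)/6 = 68.9/6 = 689/60 ≈ 11.4833.
For a Normal prior and Normal likelihood with known variance, the posterior is Normal; its mode equals its mean, the precision-weighted average.
Prior precision 1/σ₀² = 1/2 = 0.5; data precision n/σ² = 6/3 = 2.
μ̂ = (0.5·9 + 2·(689/60)) / (0.5 + 2) = (412/15)/2.5 = 824/75 ≈ 10.9867.

μ̂_MAP = 10.9867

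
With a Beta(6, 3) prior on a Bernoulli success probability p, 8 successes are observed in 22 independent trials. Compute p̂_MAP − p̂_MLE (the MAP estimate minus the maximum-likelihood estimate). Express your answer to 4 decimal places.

Posterior is Beta(14, 17); MAP = (14−1)/(31−2) = 13/29 ≈ 0.44828.
MLE ignores the prior: p̂_MLE = k/n = 8/22 ≈ 0.36364.
Difference = 13/29 − 8/22 = 27/319 ≈ 0.0846.

MAP − MLE = 0.0846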